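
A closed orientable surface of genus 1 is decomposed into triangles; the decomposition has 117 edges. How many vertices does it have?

χ = 2 − 2·1 = 0, and every face is a triangle so 3F = 2E.
F = 2E/3 = 78. Then V = 0 + E − F = 0 + 117 − 78 = 39.

39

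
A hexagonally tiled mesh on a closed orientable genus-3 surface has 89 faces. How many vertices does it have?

χ = 2 − 2·3 = -4, and every face is a hexagon so 6F = 2E.
E = 6·89/2 = 267. Then V = -4 + E − F = -4 + 267 − 89 = 174.

174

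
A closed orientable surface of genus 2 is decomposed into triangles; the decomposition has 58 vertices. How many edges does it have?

180

χ = 2 − 2·2 = -2, and every face is a triangle so 3F = 2E.
V − E + F = -2 with E = 3F/2 gives 58 − (3/2 − 1)·F = -2, so F = 120 and E = 180.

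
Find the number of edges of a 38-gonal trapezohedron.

The n-trapezohedron (dual of the n-antiprism) has V = 2·38 + 2 = 78, E = 4·38 = 152, F = 2·38 = 76.
Check: V − E + F = 78 − 152 + 76 = 2.

152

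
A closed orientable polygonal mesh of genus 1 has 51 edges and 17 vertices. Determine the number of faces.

For a closed orientable surface of genus 1, χ = 2 − 2·1 = 0.
F = 0 − V + E = 0 − 17 + 51 = 34.

34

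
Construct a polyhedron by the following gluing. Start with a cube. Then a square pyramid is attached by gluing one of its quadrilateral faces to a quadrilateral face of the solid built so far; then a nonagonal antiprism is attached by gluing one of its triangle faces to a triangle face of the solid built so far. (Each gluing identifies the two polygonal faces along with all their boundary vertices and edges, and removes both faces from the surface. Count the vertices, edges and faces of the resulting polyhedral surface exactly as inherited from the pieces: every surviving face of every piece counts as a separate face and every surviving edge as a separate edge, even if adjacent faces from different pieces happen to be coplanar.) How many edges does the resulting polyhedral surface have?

A cube: V=8, E=12, F=6.
Attach a square pyramid (V=5, E=8, F=5) along a 4-gon: merge 4 vertices and 4 edges, delete both glued faces → V=9, E=16, F=9.
Attach a nonagonal antiprism (V=18, E=36, F=20) along a 3-gon: merge 3 vertices and 3 edges, delete both glued faces → V=24, E=49, F=27.
Check: V − E + F = 24 − 49 + 27 = 2.

49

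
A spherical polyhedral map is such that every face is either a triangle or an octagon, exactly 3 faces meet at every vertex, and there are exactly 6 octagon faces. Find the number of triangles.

8

Let x be the number of triangles; then F = 6 + x.
Edge–face incidences: 2E = 8·6 + 3·x = 48 + 3x.
Every vertex has degree 3, so 3V = 2E.
Euler: V − E + F = 2 ⇒ (2E)/3 − E + (6 + x) = 2.
Multiply by 6: 2·(2E) − 3·(2E) + 6·(6 + x) = 12, i.e. 36 + 6x − (48 + 3x) = 12.
Collecting terms: 3x − 12 = 12, so 3x = 24, so x = 8.
Then 2E = 48 + 3·8 = 72, so E = 36, V = 2E/3 = 24, F = 6 + 8 = 14.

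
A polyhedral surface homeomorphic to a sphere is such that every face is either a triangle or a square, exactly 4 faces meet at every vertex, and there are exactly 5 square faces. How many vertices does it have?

Let x be the number of triangles; then F = 5 + x.
Edge–face incidences: 2E = 4·5 + 3·x = 20 + 3x.
Every vertex has degree 4, so 4V = 2E.
Euler: V − E + F = 2 ⇒ (2E)/4 − E + (5 + x) = 2.
Multiply by 8: 2·(2E) − 4·(2E) + 8·(5 + x) = 16, i.e. 40 + 8x − 2·(20 + 3x) = 16.
Collecting terms: 2x = 16, so x = 8.
Then 2E = 20 + 3·8 = 44, so E = 22, V = 2E/4 = 11, F = 5 + 8 = 13.

11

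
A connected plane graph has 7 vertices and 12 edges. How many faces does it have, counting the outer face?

Euler's formula for a connected plane graph: V − E + F = 2, so F = 2 − 7 + 12 = 7.

7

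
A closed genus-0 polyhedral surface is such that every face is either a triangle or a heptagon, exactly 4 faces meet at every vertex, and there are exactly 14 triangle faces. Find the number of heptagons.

Let x be the number of heptagons; then F = 14 + x.
Edge–face incidences: 2E = 3·14 + 7·x = 42 + 7x.
Every vertex has degree 4, so 4V = 2E.
Euler: V − E + F = 2 ⇒ (2E)/4 − E + (14 + x) = 2.
Multiply by 8: 2·(2E) − 4·(2E) + 8·(14 + x) = 16, i.e. 112 + 8x − 2·(42 + 7x) = 16.
Collecting terms: −6x + 28 = 16, so −6x = −12, so x = 2.
Then 2E = 42 + 7·2 = 56, so E = 28, V = 2E/4 = 14, F = 14 + 2 = 16.

2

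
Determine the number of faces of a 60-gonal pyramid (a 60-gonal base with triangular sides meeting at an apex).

61

A pyramid on an n-gon base has one n-gon and n triangles: V = 60 + 1 = 61, E = 2·60 = 120, F = 60 + 1 = 61.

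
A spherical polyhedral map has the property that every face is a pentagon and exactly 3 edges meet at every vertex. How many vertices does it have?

20

Each face has 5 edges and each edge borders two faces, so 2E = 5F.
Each vertex has degree 3, so 3V = 2E and hence V = 5F/3.
Euler: V − E + F = 2 ⇒ (5F/3) − (5F/2) + F = 2.
Multiply by 6: (10 − 15 + 6)F = 12, i.e. 1F = 12.
So F = 12, E = 5·12/2 = 30, V = 5·12/3 = 20.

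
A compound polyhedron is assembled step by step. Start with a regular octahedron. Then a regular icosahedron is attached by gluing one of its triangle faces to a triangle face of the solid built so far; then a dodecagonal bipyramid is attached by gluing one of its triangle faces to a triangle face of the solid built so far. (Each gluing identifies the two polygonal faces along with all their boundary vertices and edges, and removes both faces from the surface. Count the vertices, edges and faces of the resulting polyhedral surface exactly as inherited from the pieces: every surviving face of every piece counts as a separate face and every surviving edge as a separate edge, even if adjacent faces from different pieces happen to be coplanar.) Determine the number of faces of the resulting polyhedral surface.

48

A regular octahedron: V=6, E=12, F=8.
Attach a regular icosahedron (V=12, E=30, F=20) along a 3-gon: merge 3 vertices and 3 edges, delete both glued faces → V=15, E=39, F=26.
Attach a dodecagonal bipyramid (V=14, E=36, F=24) along a 3-gon: merge 3 vertices and 3 edges, delete both glued faces → V=26, E=72, F=48.
Check: V − E + F = 26 − 72 + 48 = 2.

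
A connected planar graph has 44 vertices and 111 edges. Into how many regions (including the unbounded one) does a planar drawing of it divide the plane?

Euler's formula for a connected plane graph: V − E + F = 2, so F = 2 − 44 + 111 = 69.

69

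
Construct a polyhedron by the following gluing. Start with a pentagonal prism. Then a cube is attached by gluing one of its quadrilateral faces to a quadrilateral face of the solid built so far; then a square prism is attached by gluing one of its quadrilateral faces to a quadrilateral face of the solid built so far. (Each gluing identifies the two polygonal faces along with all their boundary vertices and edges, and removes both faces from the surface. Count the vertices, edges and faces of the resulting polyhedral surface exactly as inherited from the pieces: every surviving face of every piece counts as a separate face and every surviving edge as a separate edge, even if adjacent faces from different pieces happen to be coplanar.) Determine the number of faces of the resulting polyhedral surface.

15

A pentagonal prism: V=10, E=15, F=7.
Attach a cube (V=8, E=12, F=6) along a 4-gon: merge 4 vertices and 4 edges, delete both glued faces → V=14, E=23, F=11.
Attach a square prism (V=8, E=12, F=6) along a 4-gon: merge 4 vertices and 4 edges, delete both glued faces → V=18, E=31, F=15.
Check: V − E + F = 18 − 31 + 15 = 2.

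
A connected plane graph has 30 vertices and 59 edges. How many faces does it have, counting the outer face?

31

Euler's formula for a connected plane graph: V − E + F = 2, so F = 2 − 30 + 59 = 31.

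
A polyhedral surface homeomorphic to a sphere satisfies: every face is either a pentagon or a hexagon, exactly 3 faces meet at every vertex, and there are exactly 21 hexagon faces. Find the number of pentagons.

Let x be the number of pentagons; then F = 21 + x.
Edge–face incidences: 2E = 6·21 + 5·x = 126 + 5x.
Every vertex has degree 3, so 3V = 2E.
Euler: V − E + F = 2 ⇒ (2E)/3 − E + (21 + x) = 2.
Multiply by 6: 2·(2E) − 3·(2E) + 6·(21 + x) = 12, i.e. 126 + 6x − (126 + 5x) = 12.
Collecting terms: x = 12.
Then 2E = 126 + 5·12 = 186, so E = 93, V = 2E/3 = 62, F = 21 + 12 = 33.

12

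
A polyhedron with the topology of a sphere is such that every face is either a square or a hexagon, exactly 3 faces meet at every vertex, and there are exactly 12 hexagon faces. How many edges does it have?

Let x be the number of squares; then F = 12 + x.
Edge–face incidences: 2E = 6·12 + 4·x = 72 + 4x.
Every vertex has degree 3, so 3V = 2E.
Euler: V − E + F = 2 ⇒ (2E)/3 − E + (12 + x) = 2.
Multiply by 6: 2·(2E) − 3·(2E) + 6·(12 + x) = 12, i.e. 72 + 6x − (72 + 4x) = 12.
Collecting terms: 2x = 12, so x = 6.
Then 2E = 72 + 4·6 = 96, so E = 48, V = 2E/3 = 32, F = 12 + 6 = 18.

48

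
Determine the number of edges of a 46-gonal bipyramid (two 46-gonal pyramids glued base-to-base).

138

A bipyramid over an n-gon has 2n triangular faces and n + 2 vertices: V = 46 + 2 = 48, E = 3·46 = 138, F = 2·46 = 92.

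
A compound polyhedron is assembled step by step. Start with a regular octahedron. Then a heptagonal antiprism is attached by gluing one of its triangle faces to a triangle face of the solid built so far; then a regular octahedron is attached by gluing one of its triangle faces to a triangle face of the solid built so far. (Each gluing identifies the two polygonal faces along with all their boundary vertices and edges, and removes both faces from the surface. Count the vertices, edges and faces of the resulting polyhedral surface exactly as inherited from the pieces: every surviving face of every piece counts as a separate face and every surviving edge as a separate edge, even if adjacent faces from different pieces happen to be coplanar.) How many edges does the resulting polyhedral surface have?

A regular octahedron: V=6, E=12, F=8.
Attach a heptagonal antiprism (V=14, E=28, F=16) along a 3-gon: merge 3 vertices and 3 edges, delete both glued faces → V=17, E=37, F=22.
Attach a regular octahedron (V=6, E=12, F=8) along a 3-gon: merge 3 vertices and 3 edges, delete both glued faces → V=20, E=46, F=28.
Check: V − E + F = 20 − 46 + 28 = 2.

46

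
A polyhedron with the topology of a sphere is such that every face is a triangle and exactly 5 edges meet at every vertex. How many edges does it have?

Each face has 3 edges and each edge borders two faces, so 2E = 3F.
Each vertex has degree 5, so 5V = 2E and hence V = 3F/5.
Euler: V − E + F = 2 ⇒ (3F/5) − (3F/2) + F = 2.
Multiply by 10: (6 − 15 + 10)F = 20, i.e. 1F = 20.
So F = 20, E = 3·20/2 = 30, V = 3·20/5 = 12.

30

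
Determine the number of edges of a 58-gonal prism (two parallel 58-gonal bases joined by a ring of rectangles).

A prism on an n-gon has two n-gon bases and n rectangular sides: V = 2·58 = 116, E = 3·58 = 174, F = 58 + 2 = 60.

174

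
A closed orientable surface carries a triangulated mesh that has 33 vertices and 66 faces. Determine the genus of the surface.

1

Every face is a triangle, so 2E = 3·66 = 198, giving E = 99.
χ = V − E + F = 33 − 99 + 66 = 0.
For a closed orientable surface χ = 2 − 2g, so g = (2 − (0))/2 = 1.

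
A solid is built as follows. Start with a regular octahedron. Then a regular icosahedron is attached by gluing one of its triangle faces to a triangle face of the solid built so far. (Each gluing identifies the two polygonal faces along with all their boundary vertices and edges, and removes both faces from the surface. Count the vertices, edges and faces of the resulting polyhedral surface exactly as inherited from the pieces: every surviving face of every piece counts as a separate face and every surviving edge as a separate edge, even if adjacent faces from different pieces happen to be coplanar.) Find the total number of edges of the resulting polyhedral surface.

A regular octahedron: V=6, E=12, F=8.
Attach a regular icosahedron (V=12, E=30, F=20) along a 3-gon: merge 3 vertices and 3 edges, delete both glued faces → V=15, E=39, F=26.
Check: V − E + F = 15 − 39 + 26 = 2.

39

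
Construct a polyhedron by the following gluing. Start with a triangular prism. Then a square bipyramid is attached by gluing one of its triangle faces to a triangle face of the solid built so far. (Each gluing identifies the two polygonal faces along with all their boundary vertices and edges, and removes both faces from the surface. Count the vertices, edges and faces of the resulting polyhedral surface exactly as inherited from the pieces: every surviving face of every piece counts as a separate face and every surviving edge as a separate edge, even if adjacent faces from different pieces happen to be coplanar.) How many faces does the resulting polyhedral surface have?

11

A triangular prism: V=6, E=9, F=5.
Attach a square bipyramid (V=6, E=12, F=8) along a 3-gon: merge 3 vertices and 3 edges, delete both glued faces → V=9, E=18, F=11.
Check: V − E + F = 9 − 18 + 11 = 2.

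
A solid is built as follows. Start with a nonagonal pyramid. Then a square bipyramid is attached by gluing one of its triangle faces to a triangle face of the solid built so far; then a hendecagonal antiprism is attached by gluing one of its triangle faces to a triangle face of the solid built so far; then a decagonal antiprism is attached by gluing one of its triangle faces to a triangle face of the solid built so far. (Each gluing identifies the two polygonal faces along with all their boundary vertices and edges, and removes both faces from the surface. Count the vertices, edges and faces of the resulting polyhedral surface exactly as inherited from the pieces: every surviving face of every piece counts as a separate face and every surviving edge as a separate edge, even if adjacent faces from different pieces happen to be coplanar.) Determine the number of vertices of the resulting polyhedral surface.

49

A nonagonal pyramid: V=10, E=18, F=10.
Attach a square bipyramid (V=6, E=12, F=8) along a 3-gon: merge 3 vertices and 3 edges, delete both glued faces → V=13, E=27, F=16.
Attach a hendecagonal antiprism (V=22, E=44, F=24) along a 3-gon: merge 3 vertices and 3 edges, delete both glued faces → V=32, E=68, F=38.
Attach a decagonal antiprism (V=20, E=40, F=22) along a 3-gon: merge 3 vertices and 3 edges, delete both glued faces → V=49, E=105, F=58.
Check: V − E + F = 49 − 105 + 58 = 2.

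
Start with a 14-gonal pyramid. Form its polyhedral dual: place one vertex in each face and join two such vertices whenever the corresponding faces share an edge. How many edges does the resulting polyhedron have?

28

The base solid has V = 15, E = 28, F = 15.
The dual swaps V and F and preserves E: V′ = F = 15, E′ = E = 28, F′ = V = 15.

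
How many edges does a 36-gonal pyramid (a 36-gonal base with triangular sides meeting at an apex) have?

A pyramid on an n-gon base has one n-gon and n triangles: V = 36 + 1 = 37, E = 2·36 = 72, F = 36 + 1 = 37.
Check: V − E + F = 37 − 72 + 37 = 2.

72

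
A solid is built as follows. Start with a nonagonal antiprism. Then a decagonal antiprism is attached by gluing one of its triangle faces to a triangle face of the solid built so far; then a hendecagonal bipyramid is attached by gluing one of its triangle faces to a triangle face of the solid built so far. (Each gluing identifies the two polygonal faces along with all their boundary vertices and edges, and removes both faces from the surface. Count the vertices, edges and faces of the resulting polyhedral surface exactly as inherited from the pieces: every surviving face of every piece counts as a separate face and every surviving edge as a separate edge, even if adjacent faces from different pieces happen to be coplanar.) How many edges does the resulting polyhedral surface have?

A nonagonal antiprism: V=18, E=36, F=20.
Attach a decagonal antiprism (V=20, E=40, F=22) along a 3-gon: merge 3 vertices and 3 edges, delete both glued faces → V=35, E=73, F=40.
Attach a hendecagonal bipyramid (V=13, E=33, F=22) along a 3-gon: merge 3 vertices and 3 edges, delete both glued faces → V=45, E=103, F=60.
Check: V − E + F = 45 − 103 + 60 = 2.

103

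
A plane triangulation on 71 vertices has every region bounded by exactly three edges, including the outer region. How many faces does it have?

138

In a plane triangulation 3F = 2E and V − E + F = 2, so F = 2V − 4 = 2·71 − 4 = 138.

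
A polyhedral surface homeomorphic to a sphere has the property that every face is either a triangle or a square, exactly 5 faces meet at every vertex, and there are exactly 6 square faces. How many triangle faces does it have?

32

Let x be the number of triangles; then F = 6 + x.
Edge–face incidences: 2E = 4·6 + 3·x = 24 + 3x.
Every vertex has degree 5, so 5V = 2E.
Euler: V − E + F = 2 ⇒ (2E)/5 − E + (6 + x) = 2.
Multiply by 10: 2·(2E) − 5·(2E) + 10·(6 + x) = 20, i.e. 60 + 10x − 3·(24 + 3x) = 20.
Collecting terms: x − 12 = 20, so x = 32.
Then 2E = 24 + 3·32 = 120, so E = 60, V = 2E/5 = 24, F = 6 + 32 = 38.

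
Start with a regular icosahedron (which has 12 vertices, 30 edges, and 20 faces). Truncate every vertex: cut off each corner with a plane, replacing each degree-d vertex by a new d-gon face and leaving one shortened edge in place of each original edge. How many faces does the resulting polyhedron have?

Truncation replaces each original edge-end by a new vertex, so V′ = 2E = 60.
Each original edge survives, and each old vertex of degree d contributes d new edges; summing degrees gives Σd = 2E, so E′ = E + 2E = 3E = 90.
Each original face survives and each original vertex becomes one new face: F′ = F + V = 32.

32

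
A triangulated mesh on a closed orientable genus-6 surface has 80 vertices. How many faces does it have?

180

χ = 2 − 2·6 = -10, and every face is a triangle so 3F = 2E.
V − E + F = -10 with E = 3F/2 gives 80 − (3/2 − 1)·F = -10, so F = 180 and E = 270.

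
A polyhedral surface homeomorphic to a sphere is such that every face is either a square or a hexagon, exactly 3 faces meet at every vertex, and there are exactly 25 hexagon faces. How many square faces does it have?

Let x be the number of squares; then F = 25 + x.
Edge–face incidences: 2E = 6·25 + 4·x = 150 + 4x.
Every vertex has degree 3, so 3V = 2E.
Euler: V − E + F = 2 ⇒ (2E)/3 − E + (25 + x) = 2.
Multiply by 6: 2·(2E) − 3·(2E) + 6·(25 + x) = 12, i.e. 150 + 6x − (150 + 4x) = 12.
Collecting terms: 2x = 12, so x = 6.
Then 2E = 150 + 4·6 = 174, so E = 87, V = 2E/3 = 58, F = 25 + 6 = 31.

6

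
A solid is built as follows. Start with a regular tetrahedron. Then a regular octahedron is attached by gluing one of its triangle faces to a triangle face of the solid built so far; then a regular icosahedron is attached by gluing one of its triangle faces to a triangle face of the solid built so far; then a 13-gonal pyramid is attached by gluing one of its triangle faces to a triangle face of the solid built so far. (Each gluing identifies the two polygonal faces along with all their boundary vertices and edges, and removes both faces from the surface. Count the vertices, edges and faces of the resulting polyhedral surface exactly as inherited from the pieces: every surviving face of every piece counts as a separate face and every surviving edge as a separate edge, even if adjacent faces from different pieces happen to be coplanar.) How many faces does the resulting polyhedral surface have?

A regular tetrahedron: V=4, E=6, F=4.
Attach a regular octahedron (V=6, E=12, F=8) along a 3-gon: merge 3 vertices and 3 edges, delete both glued faces → V=7, E=15, F=10.
Attach a regular icosahedron (V=12, E=30, F=20) along a 3-gon: merge 3 vertices and 3 edges, delete both glued faces → V=16, E=42, F=28.
Attach a 13-gonal pyramid (V=14, E=26, F=14) along a 3-gon: merge 3 vertices and 3 edges, delete both glued faces → V=27, E=65, F=40.
Check: V − E + F = 27 − 65 + 40 = 2.

40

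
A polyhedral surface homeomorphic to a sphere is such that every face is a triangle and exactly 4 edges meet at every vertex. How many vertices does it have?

6

Each face has 3 edges and each edge borders two faces, so 2E = 3F.
Each vertex has degree 4, so 4V = 2E and hence V = 3F/4.
Euler: V − E + F = 2 ⇒ (3F/4) − (3F/2) + F = 2.
Multiply by 8: (6 − 12 + 8)F = 16, i.e. 2F = 16.
So F = 8, E = 3·8/2 = 12, V = 3·8/4 = 6.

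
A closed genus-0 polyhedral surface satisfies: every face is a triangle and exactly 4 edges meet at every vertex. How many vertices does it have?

Each face has 3 edges and each edge borders two faces, so 2E = 3F.
Each vertex has degree 4, so 4V = 2E and hence V = 3F/4.
Euler: V − E + F = 2 ⇒ (3F/4) − (3F/2) + F = 2.
Multiply by 8: (6 − 12 + 8)F = 16, i.e. 2F = 16.
So F = 8, E = 3·8/2 = 12, V = 3·8/4 = 6.

6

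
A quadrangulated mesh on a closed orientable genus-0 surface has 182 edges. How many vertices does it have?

χ = 2 − 2·0 = 2, and every face is a square so 4F = 2E.
F = 2E/4 = 91. Then V = 2 + E − F = 2 + 182 − 91 = 93.

93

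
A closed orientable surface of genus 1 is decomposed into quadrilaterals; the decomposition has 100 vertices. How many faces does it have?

100

χ = 2 − 2·1 = 0, and every face is a square so 4F = 2E.
V − E + F = 0 with E = 4F/2 gives 100 − (4/2 − 1)·F = 0, so F = 100 and E = 200.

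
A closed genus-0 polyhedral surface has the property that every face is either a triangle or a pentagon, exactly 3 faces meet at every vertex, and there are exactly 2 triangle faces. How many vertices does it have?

Let x be the number of pentagons; then F = 2 + x.
Edge–face incidences: 2E = 3·2 + 5·x = 6 + 5x.
Every vertex has degree 3, so 3V = 2E.
Euler: V − E + F = 2 ⇒ (2E)/3 − E + (2 + x) = 2.
Multiply by 6: 2·(2E) − 3·(2E) + 6·(2 + x) = 12, i.e. 12 + 6x − (6 + 5x) = 12.
Collecting terms: x + 6 = 12, so x = 6.
Then 2E = 6 + 5·6 = 36, so E = 18, V = 2E/3 = 12, F = 2 + 6 = 8.

12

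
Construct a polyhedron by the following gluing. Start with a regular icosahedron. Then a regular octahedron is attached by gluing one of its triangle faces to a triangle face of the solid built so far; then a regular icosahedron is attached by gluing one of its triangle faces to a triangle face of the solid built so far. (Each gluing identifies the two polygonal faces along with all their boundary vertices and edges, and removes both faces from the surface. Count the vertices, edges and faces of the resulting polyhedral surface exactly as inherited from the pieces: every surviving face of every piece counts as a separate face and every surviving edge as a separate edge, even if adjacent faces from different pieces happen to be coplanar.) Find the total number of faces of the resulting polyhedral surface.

A regular icosahedron: V=12, E=30, F=20.
Attach a regular octahedron (V=6, E=12, F=8) along a 3-gon: merge 3 vertices and 3 edges, delete both glued faces → V=15, E=39, F=26.
Attach a regular icosahedron (V=12, E=30, F=20) along a 3-gon: merge 3 vertices and 3 edges, delete both glued faces → V=24, E=66, F=44.
Check: V − E + F = 24 − 66 + 44 = 2.

44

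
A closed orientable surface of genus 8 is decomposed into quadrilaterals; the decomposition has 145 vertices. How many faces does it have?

χ = 2 − 2·8 = -14, and every face is a square so 4F = 2E.
V − E + F = -14 with E = 4F/2 gives 145 − (4/2 − 1)·F = -14, so F = 159 and E = 318.

159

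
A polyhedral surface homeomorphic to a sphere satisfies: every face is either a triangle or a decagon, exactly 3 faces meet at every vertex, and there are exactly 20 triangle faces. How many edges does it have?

Let x be the number of decagons; then F = 20 + x.
Edge–face incidences: 2E = 3·20 + 10·x = 60 + 10x.
Every vertex has degree 3, so 3V = 2E.
Euler: V − E + F = 2 ⇒ (2E)/3 − E + (20 + x) = 2.
Multiply by 6: 2·(2E) − 3·(2E) + 6·(20 + x) = 12, i.e. 120 + 6x − (60 + 10x) = 12.
Collecting terms: −4x + 60 = 12, so −4x = −48, so x = 12.
Then 2E = 60 + 10·12 = 180, so E = 90, V = 2E/3 = 60, F = 20 + 12 = 32.

90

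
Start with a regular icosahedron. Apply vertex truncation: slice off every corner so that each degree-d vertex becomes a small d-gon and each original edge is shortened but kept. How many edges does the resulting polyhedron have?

The base solid has V = 12, E = 30, F = 20.
Truncation replaces each original edge-end by a new vertex, so V′ = 2E = 60.
Each original edge survives, and each old vertex of degree d contributes d new edges; summing degrees gives Σd = 2E, so E′ = E + 2E = 3E = 90.
Each original face survives and each original vertex becomes one new face: F′ = F + V = 32.

90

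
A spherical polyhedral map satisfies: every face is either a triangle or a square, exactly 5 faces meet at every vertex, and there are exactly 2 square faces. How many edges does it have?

40

Let x be the number of triangles; then F = 2 + x.
Edge–face incidences: 2E = 4·2 + 3·x = 8 + 3x.
Every vertex has degree 5, so 5V = 2E.
Euler: V − E + F = 2 ⇒ (2E)/5 − E + (2 + x) = 2.
Multiply by 10: 2·(2E) − 5·(2E) + 10·(2 + x) = 20, i.e. 20 + 10x − 3·(8 + 3x) = 20.
Collecting terms: x − 4 = 20, so x = 24.
Then 2E = 8 + 3·24 = 80, so E = 40, V = 2E/5 = 16, F = 2 + 24 = 26.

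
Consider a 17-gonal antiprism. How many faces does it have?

36

An antiprism on an n-gon has two n-gon caps and 2n triangles: V = 2·17 = 34, E = 4·17 = 68, F = 2·17 + 2 = 36.
Check: V − E + F = 34 − 68 + 36 = 2.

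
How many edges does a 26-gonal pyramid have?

52

A pyramid on an n-gon base has one n-gon and n triangles: V = 26 + 1 = 27, E = 2·26 = 52, F = 26 + 1 = 27.
Check: V − E + F = 27 − 52 + 27 = 2.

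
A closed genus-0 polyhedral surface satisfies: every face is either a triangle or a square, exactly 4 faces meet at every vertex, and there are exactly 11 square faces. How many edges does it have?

Let x be the number of triangles; then F = 11 + x.
Edge–face incidences: 2E = 4·11 + 3·x = 44 + 3x.
Every vertex has degree 4, so 4V = 2E.
Euler: V − E + F = 2 ⇒ (2E)/4 − E + (11 + x) = 2.
Multiply by 8: 2·(2E) − 4·(2E) + 8·(11 + x) = 16, i.e. 88 + 8x − 2·(44 + 3x) = 16.
Collecting terms: 2x = 16, so x = 8.
Then 2E = 44 + 3·8 = 68, so E = 34, V = 2E/4 = 17, F = 11 + 8 = 19.

34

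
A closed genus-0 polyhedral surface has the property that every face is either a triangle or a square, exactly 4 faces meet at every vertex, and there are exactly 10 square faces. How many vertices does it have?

16

Let x be the number of triangles; then F = 10 + x.
Edge–face incidences: 2E = 4·10 + 3·x = 40 + 3x.
Every vertex has degree 4, so 4V = 2E.
Euler: V − E + F = 2 ⇒ (2E)/4 − E + (10 + x) = 2.
Multiply by 8: 2·(2E) − 4·(2E) + 8·(10 + x) = 16, i.e. 80 + 8x − 2·(40 + 3x) = 16.
Collecting terms: 2x = 16, so x = 8.
Then 2E = 40 + 3·8 = 64, so E = 32, V = 2E/4 = 16, F = 10 + 8 = 18.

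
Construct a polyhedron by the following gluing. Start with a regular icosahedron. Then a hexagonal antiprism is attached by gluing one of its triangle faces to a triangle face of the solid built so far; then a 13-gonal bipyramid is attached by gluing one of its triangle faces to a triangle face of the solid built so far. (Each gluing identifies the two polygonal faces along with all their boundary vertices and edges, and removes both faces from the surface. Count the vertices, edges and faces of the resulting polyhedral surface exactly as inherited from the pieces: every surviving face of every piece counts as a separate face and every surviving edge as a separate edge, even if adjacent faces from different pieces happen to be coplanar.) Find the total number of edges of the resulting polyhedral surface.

87

A regular icosahedron: V=12, E=30, F=20.
Attach a hexagonal antiprism (V=12, E=24, F=14) along a 3-gon: merge 3 vertices and 3 edges, delete both glued faces → V=21, E=51, F=32.
Attach a 13-gonal bipyramid (V=15, E=39, F=26) along a 3-gon: merge 3 vertices and 3 edges, delete both glued faces → V=33, E=87, F=56.
Check: V − E + F = 33 − 87 + 56 = 2.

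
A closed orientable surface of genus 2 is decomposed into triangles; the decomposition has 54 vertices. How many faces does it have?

112

χ = 2 − 2·2 = -2, and every face is a triangle so 3F = 2E.
V − E + F = -2 with E = 3F/2 gives 54 − (3/2 − 1)·F = -2, so F = 112 and E = 168.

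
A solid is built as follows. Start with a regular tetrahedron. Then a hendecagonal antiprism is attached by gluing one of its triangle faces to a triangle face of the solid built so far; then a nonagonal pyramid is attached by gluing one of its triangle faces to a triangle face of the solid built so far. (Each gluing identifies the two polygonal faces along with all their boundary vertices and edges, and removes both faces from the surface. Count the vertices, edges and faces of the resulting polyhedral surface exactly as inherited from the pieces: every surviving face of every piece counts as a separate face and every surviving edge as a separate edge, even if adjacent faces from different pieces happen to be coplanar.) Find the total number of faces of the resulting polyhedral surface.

A regular tetrahedron: V=4, E=6, F=4.
Attach a hendecagonal antiprism (V=22, E=44, F=24) along a 3-gon: merge 3 vertices and 3 edges, delete both glued faces → V=23, E=47, F=26.
Attach a nonagonal pyramid (V=10, E=18, F=10) along a 3-gon: merge 3 vertices and 3 edges, delete both glued faces → V=30, E=62, F=34.
Check: V − E + F = 30 − 62 + 34 = 2.

34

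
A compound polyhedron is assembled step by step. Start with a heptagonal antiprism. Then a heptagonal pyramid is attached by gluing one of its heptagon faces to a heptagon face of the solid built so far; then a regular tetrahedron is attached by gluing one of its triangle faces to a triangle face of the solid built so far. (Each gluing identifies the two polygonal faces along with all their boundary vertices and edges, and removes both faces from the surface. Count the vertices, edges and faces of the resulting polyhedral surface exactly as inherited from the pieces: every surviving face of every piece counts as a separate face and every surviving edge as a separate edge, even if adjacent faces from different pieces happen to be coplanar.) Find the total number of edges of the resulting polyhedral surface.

38

A heptagonal antiprism: V=14, E=28, F=16.
Attach a heptagonal pyramid (V=8, E=14, F=8) along a 7-gon: merge 7 vertices and 7 edges, delete both glued faces → V=15, E=35, F=22.
Attach a regular tetrahedron (V=4, E=6, F=4) along a 3-gon: merge 3 vertices and 3 edges, delete both glued faces → V=16, E=38, F=24.
Check: V − E + F = 16 − 38 + 24 = 2.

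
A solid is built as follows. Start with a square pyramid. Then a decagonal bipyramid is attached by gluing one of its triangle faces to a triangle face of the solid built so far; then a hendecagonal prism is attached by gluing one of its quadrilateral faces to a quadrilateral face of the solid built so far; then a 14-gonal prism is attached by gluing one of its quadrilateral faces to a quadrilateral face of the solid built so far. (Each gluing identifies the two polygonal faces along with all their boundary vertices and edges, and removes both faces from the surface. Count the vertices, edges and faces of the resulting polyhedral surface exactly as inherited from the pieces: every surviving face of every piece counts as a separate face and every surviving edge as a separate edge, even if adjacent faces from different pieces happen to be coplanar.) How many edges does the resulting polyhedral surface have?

A square pyramid: V=5, E=8, F=5.
Attach a decagonal bipyramid (V=12, E=30, F=20) along a 3-gon: merge 3 vertices and 3 edges, delete both glued faces → V=14, E=35, F=23.
Attach a hendecagonal prism (V=22, E=33, F=13) along a 4-gon: merge 4 vertices and 4 edges, delete both glued faces → V=32, E=64, F=34.
Attach a 14-gonal prism (V=28, E=42, F=16) along a 4-gon: merge 4 vertices and 4 edges, delete both glued faces → V=56, E=102, F=48.
Check: V − E + F = 56 − 102 + 48 = 2.

102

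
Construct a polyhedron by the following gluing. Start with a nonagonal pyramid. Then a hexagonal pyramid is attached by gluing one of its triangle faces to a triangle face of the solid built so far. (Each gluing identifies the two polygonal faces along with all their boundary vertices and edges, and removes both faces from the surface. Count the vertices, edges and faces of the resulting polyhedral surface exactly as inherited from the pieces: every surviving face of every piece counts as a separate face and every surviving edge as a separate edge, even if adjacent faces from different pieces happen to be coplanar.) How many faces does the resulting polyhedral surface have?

15

A nonagonal pyramid: V=10, E=18, F=10.
Attach a hexagonal pyramid (V=7, E=12, F=7) along a 3-gon: merge 3 vertices and 3 edges, delete both glued faces → V=14, E=27, F=15.
Check: V − E + F = 14 − 27 + 15 = 2.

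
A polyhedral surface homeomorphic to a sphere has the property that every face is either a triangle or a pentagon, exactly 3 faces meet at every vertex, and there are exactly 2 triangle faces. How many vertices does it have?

Let x be the number of pentagons; then F = 2 + x.
Edge–face incidences: 2E = 3·2 + 5·x = 6 + 5x.
Every vertex has degree 3, so 3V = 2E.
Euler: V − E + F = 2 ⇒ (2E)/3 − E + (2 + x) = 2.
Multiply by 6: 2·(2E) − 3·(2E) + 6·(2 + x) = 12, i.e. 12 + 6x − (6 + 5x) = 12.
Collecting terms: x + 6 = 12, so x = 6.
Then 2E = 6 + 5·6 = 36, so E = 18, V = 2E/3 = 12, F = 2 + 6 = 8.

12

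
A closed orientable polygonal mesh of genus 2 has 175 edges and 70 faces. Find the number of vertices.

For a closed orientable surface of genus 2, χ = 2 − 2·2 = -2.
V = -2 + E − F = -2 + 175 − 70 = 103.

103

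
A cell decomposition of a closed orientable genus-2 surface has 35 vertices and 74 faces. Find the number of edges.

For a closed orientable surface of genus 2, χ = 2 − 2·2 = -2.
E = V + F − (-2) = 35 + 74 − (-2) = 111.

111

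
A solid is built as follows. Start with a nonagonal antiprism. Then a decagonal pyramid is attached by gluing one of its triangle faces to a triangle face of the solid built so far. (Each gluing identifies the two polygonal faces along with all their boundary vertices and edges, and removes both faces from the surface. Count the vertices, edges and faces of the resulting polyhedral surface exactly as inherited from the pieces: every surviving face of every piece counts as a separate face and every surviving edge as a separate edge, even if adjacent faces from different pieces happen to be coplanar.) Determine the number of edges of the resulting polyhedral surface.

A nonagonal antiprism: V=18, E=36, F=20.
Attach a decagonal pyramid (V=11, E=20, F=11) along a 3-gon: merge 3 vertices and 3 edges, delete both glued faces → V=26, E=53, F=29.
Check: V − E + F = 26 − 53 + 29 = 2.

53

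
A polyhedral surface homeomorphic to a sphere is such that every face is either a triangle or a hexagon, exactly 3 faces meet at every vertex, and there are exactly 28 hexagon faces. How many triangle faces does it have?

Let x be the number of triangles; then F = 28 + x.
Edge–face incidences: 2E = 6·28 + 3·x = 168 + 3x.
Every vertex has degree 3, so 3V = 2E.
Euler: V − E + F = 2 ⇒ (2E)/3 − E + (28 + x) = 2.
Multiply by 6: 2·(2E) − 3·(2E) + 6·(28 + x) = 12, i.e. 168 + 6x − (168 + 3x) = 12.
Collecting terms: 3x = 12, so x = 4.
Then 2E = 168 + 3·4 = 180, so E = 90, V = 2E/3 = 60, F = 28 + 4 = 32.

4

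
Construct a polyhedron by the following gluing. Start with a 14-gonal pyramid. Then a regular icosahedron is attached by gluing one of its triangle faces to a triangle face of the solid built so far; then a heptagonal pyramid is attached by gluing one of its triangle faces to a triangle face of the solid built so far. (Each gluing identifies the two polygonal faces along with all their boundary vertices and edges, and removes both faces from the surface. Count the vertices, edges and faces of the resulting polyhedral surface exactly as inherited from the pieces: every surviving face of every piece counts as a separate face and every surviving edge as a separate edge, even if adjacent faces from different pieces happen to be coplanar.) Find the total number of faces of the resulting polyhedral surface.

39

A 14-gonal pyramid: V=15, E=28, F=15.
Attach a regular icosahedron (V=12, E=30, F=20) along a 3-gon: merge 3 vertices and 3 edges, delete both glued faces → V=24, E=55, F=33.
Attach a heptagonal pyramid (V=8, E=14, F=8) along a 3-gon: merge 3 vertices and 3 edges, delete both glued faces → V=29, E=66, F=39.
Check: V − E + F = 29 − 66 + 39 = 2.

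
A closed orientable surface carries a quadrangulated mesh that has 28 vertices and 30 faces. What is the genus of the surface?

Every face is a square, so 2E = 4·30 = 120, giving E = 60.
χ = V − E + F = 28 − 60 + 30 = -2.
For a closed orientable surface χ = 2 − 2g, so g = (2 − (-2))/2 = 2.

2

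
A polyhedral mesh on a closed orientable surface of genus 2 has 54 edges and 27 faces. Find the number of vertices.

For a closed orientable surface of genus 2, χ = 2 − 2·2 = -2.
V = -2 + E − F = -2 + 54 − 27 = 25.

25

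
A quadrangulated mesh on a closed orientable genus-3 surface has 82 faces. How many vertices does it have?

χ = 2 − 2·3 = -4, and every face is a square so 4F = 2E.
E = 4·82/2 = 164. Then V = -4 + E − F = -4 + 164 − 82 = 78.

78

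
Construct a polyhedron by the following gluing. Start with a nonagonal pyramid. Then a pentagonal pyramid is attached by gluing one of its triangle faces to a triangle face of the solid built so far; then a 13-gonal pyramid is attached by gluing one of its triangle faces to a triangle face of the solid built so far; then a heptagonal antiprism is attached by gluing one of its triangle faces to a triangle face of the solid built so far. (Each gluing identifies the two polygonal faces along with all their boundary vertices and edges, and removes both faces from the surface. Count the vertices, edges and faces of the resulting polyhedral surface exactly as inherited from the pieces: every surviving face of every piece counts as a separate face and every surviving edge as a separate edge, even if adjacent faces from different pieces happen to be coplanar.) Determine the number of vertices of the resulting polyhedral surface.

35

A nonagonal pyramid: V=10, E=18, F=10.
Attach a pentagonal pyramid (V=6, E=10, F=6) along a 3-gon: merge 3 vertices and 3 edges, delete both glued faces → V=13, E=25, F=14.
Attach a 13-gonal pyramid (V=14, E=26, F=14) along a 3-gon: merge 3 vertices and 3 edges, delete both glued faces → V=24, E=48, F=26.
Attach a heptagonal antiprism (V=14, E=28, F=16) along a 3-gon: merge 3 vertices and 3 edges, delete both glued faces → V=35, E=73, F=40.
Check: V − E + F = 35 − 73 + 40 = 2.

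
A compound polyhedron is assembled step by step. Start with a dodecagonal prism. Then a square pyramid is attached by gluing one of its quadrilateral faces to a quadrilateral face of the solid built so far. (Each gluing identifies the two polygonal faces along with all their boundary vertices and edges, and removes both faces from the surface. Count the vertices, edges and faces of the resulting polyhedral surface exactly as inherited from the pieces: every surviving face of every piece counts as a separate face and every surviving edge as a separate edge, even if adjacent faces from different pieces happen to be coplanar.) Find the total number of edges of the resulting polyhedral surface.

40

A dodecagonal prism: V=24, E=36, F=14.
Attach a square pyramid (V=5, E=8, F=5) along a 4-gon: merge 4 vertices and 4 edges, delete both glued faces → V=25, E=40, F=17.
Check: V − E + F = 25 − 40 + 17 = 2.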